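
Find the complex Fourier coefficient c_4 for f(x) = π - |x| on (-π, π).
Compute the real Fourier coefficients first: a_4 = 0, b_4 = 0.
Then c_4 = (a_4 − i·b_4)/2 = 0.

Final answer: 0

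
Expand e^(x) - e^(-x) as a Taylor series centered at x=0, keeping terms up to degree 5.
x^5/60 + x^3/3 + 2·x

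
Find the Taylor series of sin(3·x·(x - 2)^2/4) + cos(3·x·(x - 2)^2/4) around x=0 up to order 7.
81·x^7/140 + 3753·x^6/160 - 261·x^5/10 + 81·x^4/8 + 21·x^3/4 - 15·x^2/2 + 3·x + 1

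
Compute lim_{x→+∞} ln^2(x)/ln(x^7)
This is an ∞/∞ indeterminate form as x → +∞.
Write ln(x^7) = 7·ln(x), reducing the quotient to ln(x)/7 → ∞.
Limit = ∞.

Final answer: ∞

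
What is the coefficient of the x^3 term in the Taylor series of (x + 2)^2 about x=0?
Expand to order 3: (x + 2)^2 = x^2 + 4·x + 4 + O(x^4).
The coefficient of x^3 is 0.

Final answer: 0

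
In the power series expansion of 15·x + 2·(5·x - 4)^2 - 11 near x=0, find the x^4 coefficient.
Expand to order 4: 15·x + 2·(5·x - 4)^2 - 11 = 50·x^2 - 65·x + 21 + O(x^5).
The coefficient of x^4 is 0.

Final answer: 0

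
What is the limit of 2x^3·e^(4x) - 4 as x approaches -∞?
The product is a 0·∞ indeterminate form at x → -∞.
Rewrite the product as 2x^3 / e^(-4x) (an ∞/∞ form) and apply L'Hôpital, or use the standard hierarchy e^(4|x|) ≫ |x^3| as x → -∞.
The indeterminate product → 0, so the limit = -4.

Final answer: -4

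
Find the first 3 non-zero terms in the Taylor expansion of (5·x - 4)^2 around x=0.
25·x^2 - 40·x + 16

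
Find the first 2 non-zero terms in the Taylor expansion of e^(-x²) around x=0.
1 - x^2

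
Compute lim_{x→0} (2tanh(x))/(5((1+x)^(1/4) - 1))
Both numerator and denominator → 0 as x → 0; this is a 0/0 indeterminate form.
Expand each to leading order near x = 0: numerator ~ 2·x, denominator ~ 5·x/4.
The limit of the ratio is 8/5.

Final answer: 8/5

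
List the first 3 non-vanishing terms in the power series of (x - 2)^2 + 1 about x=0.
x^2 - 4·x + 5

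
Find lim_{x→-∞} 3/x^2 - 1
Evaluate the dominant behaviour as x → -∞; each term tends to a finite value or vanishes.
Limit = -1.

Final answer: -1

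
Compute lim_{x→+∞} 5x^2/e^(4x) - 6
The quotient is an ∞/∞ indeterminate form as x → +∞.
The exponential denominator e^(4x) dominates the polynomial numerator (e^x ≫ x^2 as x → ∞), so the quotient → 0.
Adding the constant: 0 - 6 = -6. Limit = -6.

Final answer: -6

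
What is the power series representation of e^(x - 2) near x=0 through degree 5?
x^5·e^(-2)/120 + x^4·e^(-2)/24 + x^3·e^(-2)/6 + x^2·e^(-2)/2 + x·e^(-2) + e^(-2)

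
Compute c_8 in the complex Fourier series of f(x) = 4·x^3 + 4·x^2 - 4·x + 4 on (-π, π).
Compute the real Fourier coefficients first: a_8 = 1/4, b_8 = 35/32 - π^2.
Then c_8 = (a_8 − i·b_8)/2 = 1/8 - 35·i/64 + i·π^2/2.

Final answer: 1/8 - 35·i/64 + i·π^2/2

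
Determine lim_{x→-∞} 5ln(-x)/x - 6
The quotient is an ∞/∞ indeterminate form as x → -∞.
Compare growth rates of the dominant terms (exponentials ≫ polynomials ≫ logarithms), or apply L'Hôpital's rule; the quotient → 0.
Adding the constant: 0 - 6 = -6. Limit = -6.

Final answer: -6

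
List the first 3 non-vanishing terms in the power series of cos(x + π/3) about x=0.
-x^2/4 - √(3)·x/2 + 1/2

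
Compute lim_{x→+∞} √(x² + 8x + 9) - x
This is an ∞ − ∞ indeterminate form.
Multiply and divide by the conjugate √(x²+8x + 9) + x; the x² terms cancel, leaving (8x + 9)/(√(x²+8x + 9)+x) → 8/2 = 4.
Limit = 4.

Final answer: 4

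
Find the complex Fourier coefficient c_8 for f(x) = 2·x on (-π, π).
Compute the real Fourier coefficients first: a_8 = 0, b_8 = -1/2.
Then c_8 = (a_8 − i·b_8)/2 = i/4.

Final answer: i/4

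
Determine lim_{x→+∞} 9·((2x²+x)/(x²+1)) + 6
Evaluate the dominant behaviour as x → +∞; each term tends to a finite value or vanishes.
Limit = 24.

Final answer: 24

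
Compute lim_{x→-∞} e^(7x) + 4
Evaluate the dominant behaviour as x → -∞; each term tends to a finite value or vanishes.
Limit = 4.

Final answer: 4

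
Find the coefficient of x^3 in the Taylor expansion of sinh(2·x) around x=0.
Expand to order 3: sinh(2·x) = 4·x^3/3 + 2·x + O(x^4).
The coefficient of x^3 is 4/3.

Final answer: 4/3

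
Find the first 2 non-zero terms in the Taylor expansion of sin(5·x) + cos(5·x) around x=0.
5·x + 1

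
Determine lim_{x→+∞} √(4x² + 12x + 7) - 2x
As x → +∞: multiply by the conjugate to get (12x+7)/(√(4x²+12x+7)+2x); the denominator ~ 4x, so the limit is 12/4 = 3.
Limit = 3.

Final answer: 3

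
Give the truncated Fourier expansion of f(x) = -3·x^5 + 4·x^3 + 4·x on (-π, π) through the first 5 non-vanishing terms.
(-760 - 6·π^4 + 128·π^2)·sin(x) + (-19·π^2 + 49/2 + 3·π^4)·sin(2·x) + (-2·π^4 - 56/27 + 64·π^2/9)·sin(3·x) + (-31·π^2/8 - 35/64 + 3·π^4/2)·sin(4·x) + (-6·π^4/5 + 616/625 + 64·π^2/25)·sin(5·x)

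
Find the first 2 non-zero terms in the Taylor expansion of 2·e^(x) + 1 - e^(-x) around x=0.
3·x + 2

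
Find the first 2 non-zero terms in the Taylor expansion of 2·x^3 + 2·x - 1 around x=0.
2·x - 1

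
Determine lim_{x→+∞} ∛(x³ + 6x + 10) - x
This is an ∞ − ∞ indeterminate form.
Multiply by (A² + AB + B²)/(A² + AB + B²) where A = ∛(x³+6x + 10), B = x to use A³ − B³ = (A−B)(A²+AB+B²); the x³ terms cancel, leaving (6x + 10)/(A²+AB+B²) with denominator ~ 3x², so the limit is 0.
Limit = 0.

Final answer: 0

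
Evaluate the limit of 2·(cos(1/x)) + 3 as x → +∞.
Evaluate the dominant behaviour as x → +∞; each term tends to a finite value or vanishes.
Limit = 5.

Final answer: 5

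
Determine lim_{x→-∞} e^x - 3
Evaluate the dominant behaviour as x → -∞; each term tends to a finite value or vanishes.
Limit = -3.

Final answer: -3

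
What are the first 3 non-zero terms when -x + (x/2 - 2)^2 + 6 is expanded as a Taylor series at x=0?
x^2/4 - 3·x + 10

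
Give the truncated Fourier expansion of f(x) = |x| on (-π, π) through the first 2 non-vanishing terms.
-4·cos(x)/π + π/2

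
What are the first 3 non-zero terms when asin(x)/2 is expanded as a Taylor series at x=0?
3·x^5/80 + x^3/12 + x/2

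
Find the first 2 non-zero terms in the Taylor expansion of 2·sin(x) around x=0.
-x^3/3 + 2·x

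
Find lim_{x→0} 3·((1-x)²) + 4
Direct substitution at x = 0 gives 7.

Final answer: 7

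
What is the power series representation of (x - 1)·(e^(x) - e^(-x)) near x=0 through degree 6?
x^6/60 - x^5/60 + x^4/3 - x^3/3 + 2·x^2 - 2·x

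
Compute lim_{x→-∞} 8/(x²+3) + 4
Evaluate the dominant behaviour as x → -∞; each term tends to a finite value or vanishes.
Limit = 4.

Final answer: 4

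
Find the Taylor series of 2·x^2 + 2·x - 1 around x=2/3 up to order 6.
11/9 + 14·(x - 2/3)/3 + 2·(x - 2/3)^2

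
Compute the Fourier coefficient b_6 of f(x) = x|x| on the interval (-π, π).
b_6 = (1/π) ∫_{-π}^{π} f(x)·sin(6x) dx.
Evaluate the integral (use parity and integration by parts as needed): b_6 = -π/3.

Final answer: -π/3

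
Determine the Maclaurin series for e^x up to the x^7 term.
x^7/5040 + x^6/720 + x^5/120 + x^4/24 + x^3/6 + x^2/2 + x + 1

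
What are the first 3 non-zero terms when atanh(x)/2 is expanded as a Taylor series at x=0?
x^5/10 + x^3/6 + x/2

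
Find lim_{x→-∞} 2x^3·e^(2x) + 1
The product is a 0·∞ indeterminate form at x → -∞.
Rewrite the product as 2x^3 / e^(-2x) (an ∞/∞ form) and apply L'Hôpital, or use the standard hierarchy e^(2|x|) ≫ |x^3| as x → -∞.
The indeterminate product → 0, so the limit = 1.

Final answer: 1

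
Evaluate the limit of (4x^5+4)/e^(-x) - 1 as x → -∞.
The quotient is an ∞/∞ indeterminate form as x → -∞.
Compare growth rates of the dominant terms (exponentials ≫ polynomials ≫ logarithms), or apply L'Hôpital's rule; the quotient → 0.
Adding the constant: 0 - 1 = -1. Limit = -1.

Final answer: -1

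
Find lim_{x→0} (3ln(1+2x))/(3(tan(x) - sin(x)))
Both numerator and denominator → 0 as x → 0; this is a 0/0 indeterminate form.
Expand each to leading order near x = 0: numerator ~ 6·x, denominator ~ 3·x^3/2.
The limit of the ratio is ∞.

Final answer: ∞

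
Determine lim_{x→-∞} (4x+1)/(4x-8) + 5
Evaluate the dominant behaviour as x → -∞; each term tends to a finite value or vanishes.
Limit = 6.

Final answer: 6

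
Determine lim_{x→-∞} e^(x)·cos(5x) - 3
Evaluate the dominant behaviour as x → -∞; each term tends to a finite value or vanishes.
Limit = -3.

Final answer: -3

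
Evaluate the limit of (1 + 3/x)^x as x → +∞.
As x → +∞: this is the defining limit (1 + 3/x)^x → e^3.
Limit = e^(3).

Final answer: e^(3)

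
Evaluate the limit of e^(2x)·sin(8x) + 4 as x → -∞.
Evaluate the dominant behaviour as x → -∞; each term tends to a finite value or vanishes.
Limit = 4.

Final answer: 4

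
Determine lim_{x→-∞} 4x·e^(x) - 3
The product is a 0·∞ indeterminate form at x → -∞.
Rewrite the product as 4x / e^(-x) (an ∞/∞ form) and apply L'Hôpital, or use the standard hierarchy e^(|x|) ≫ |x| as x → -∞.
The indeterminate product → 0, so the limit = -3.

Final answer: -3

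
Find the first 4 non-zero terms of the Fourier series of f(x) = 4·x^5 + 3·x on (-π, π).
(-160·π^2 + 8·π^4 + 966)·sin(x) + (-4·π^4 - 33 + 20·π^2)·sin(2·x) + (-160·π^2/27 + 482/81 + 8·π^4/3)·sin(3·x) + (-2·π^4 - 39/16 + 5·π^2/2)·sin(4·x)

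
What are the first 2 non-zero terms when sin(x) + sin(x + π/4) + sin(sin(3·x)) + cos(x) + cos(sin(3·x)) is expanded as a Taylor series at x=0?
x·(√(2)/2 + 4) + √(2)/2 + 2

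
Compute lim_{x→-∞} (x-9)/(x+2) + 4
Evaluate the dominant behaviour as x → -∞; each term tends to a finite value or vanishes.
Limit = 5.

Final answer: 5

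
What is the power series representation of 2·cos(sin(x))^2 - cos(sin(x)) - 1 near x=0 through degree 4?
9·x^4/8 - 3·x^2/2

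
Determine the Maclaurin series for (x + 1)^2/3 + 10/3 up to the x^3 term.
x^2/3 + 2·x/3 + 11/3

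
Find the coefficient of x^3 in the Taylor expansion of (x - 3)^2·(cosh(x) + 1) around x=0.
Expand to order 3: (x - 3)^2·(cosh(x) + 1) = -3·x^3 + 13·x^2/2 - 12·x + 18 + O(x^4).
The coefficient of x^3 is -3.

Final answer: -3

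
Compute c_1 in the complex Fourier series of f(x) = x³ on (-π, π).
Compute the real Fourier coefficients first: a_1 = 0, b_1 = -12 + 2·π^2.
Then c_1 = (a_1 − i·b_1)/2 = -i·π^2 + 6·i.

Final answer: -i·π^2 + 6·i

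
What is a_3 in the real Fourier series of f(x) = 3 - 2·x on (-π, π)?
a_3 = (1/π) ∫_{-π}^{π} f(x)·cos(3x) dx.
Evaluate the integral (use parity and integration by parts as needed): a_3 = 0.

Final answer: 0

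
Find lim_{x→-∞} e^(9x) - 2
Evaluate the dominant behaviour as x → -∞; each term tends to a finite value or vanishes.
Limit = -2.

Final answer: -2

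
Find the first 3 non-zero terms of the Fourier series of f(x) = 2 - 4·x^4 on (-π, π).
(-192 + 32·π^2)·cos(x) + (12 - 8·π^2)·cos(2·x) - 4·π^4/5 + 2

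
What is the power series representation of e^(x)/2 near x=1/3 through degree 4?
e^(1/3)/2 + e^(1/3)·(x - 1/3)/2 + e^(1/3)·(x - 1/3)^2/4 + e^(1/3)·(x - 1/3)^3/12 + e^(1/3)·(x - 1/3)^4/48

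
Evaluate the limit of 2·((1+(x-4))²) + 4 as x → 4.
Direct substitution at x = 4 gives 6.

Final answer: 6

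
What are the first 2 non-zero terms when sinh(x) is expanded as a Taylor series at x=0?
x^3/6 + x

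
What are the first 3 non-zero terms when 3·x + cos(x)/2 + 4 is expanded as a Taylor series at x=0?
-x^2/4 + 3·x + 9/2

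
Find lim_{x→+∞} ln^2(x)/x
This is an ∞/∞ indeterminate form as x → +∞.
The polynomial denominator x dominates the logarithmic numerator (any positive power of x ≫ ln^2(x) as x → ∞), so the quotient → 0.
Limit = 0.

Final answer: 0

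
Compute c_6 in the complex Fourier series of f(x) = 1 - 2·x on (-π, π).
Compute the real Fourier coefficients first: a_6 = 0, b_6 = 2/3.
Then c_6 = (a_6 − i·b_6)/2 = -i/3.

Final answer: -i/3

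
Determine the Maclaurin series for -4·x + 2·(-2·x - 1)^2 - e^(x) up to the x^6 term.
-x^6/720 - x^5/120 - x^4/24 - x^3/6 + 15·x^2/2 + 3·x + 1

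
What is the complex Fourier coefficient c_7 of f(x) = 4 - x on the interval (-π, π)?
Compute the real Fourier coefficients first: a_7 = 0, b_7 = -2/7.
Then c_7 = (a_7 − i·b_7)/2 = i/7.

Final answer: i/7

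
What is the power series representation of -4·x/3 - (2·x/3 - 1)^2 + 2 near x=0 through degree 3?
1 - 4·x^2/9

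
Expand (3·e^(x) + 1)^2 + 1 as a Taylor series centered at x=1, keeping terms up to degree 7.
2 + 6·e + 9·e^(2) + (6·e + 18·e^(2))·(x - 1) + (3·e + 18·e^(2))·(x - 1)^2 + (e + 12·e^(2))·(x - 1)^3 + (e/4 + 6·e^(2))·(x - 1)^4 + (e/20 + 12·e^(2)/5)·(x - 1)^5 + (e/120 + 4·e^(2)/5)·(x - 1)^6 + (e/840 + 8·e^(2)/35)·(x - 1)^7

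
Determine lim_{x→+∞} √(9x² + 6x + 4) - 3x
As x → +∞: multiply by the conjugate to get (6x+4)/(√(9x²+6x+4)+3x); the denominator ~ 6x, so the limit is 6/6 = 1.
Limit = 1.

Final answer: 1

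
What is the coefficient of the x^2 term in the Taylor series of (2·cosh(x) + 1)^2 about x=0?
Expand to order 2: (2·cosh(x) + 1)^2 = 6·x^2 + 9 + O(x^3).
The coefficient of x^2 is 6.

Final answer: 6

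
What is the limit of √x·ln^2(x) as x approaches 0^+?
This is a 0·∞ indeterminate form at x → 0⁺.
Rewrite the product as ln^2(x) / x^(-1/2) and apply L'Hôpital, or use the standard hierarchy x^(-1/2) ≫ |ln x|^2 as x → 0⁺.
The indeterminate product → 0, so the limit = 0.

Final answer: 0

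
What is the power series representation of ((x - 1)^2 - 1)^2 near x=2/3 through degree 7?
64/81 + 32·(x - 2/3)/27 - 4·(x - 2/3)^2/3 - 4·(x - 2/3)^3/3 + (x - 2/3)^4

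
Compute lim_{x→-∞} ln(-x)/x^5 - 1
The quotient is an ∞/∞ indeterminate form as x → -∞.
Compare growth rates of the dominant terms (exponentials ≫ polynomials ≫ logarithms), or apply L'Hôpital's rule; the quotient → 0.
Adding the constant: 0 - 1 = -1. Limit = -1.

Final answer: -1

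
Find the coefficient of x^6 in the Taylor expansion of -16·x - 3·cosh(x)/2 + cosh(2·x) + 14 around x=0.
Expand to order 6: -16·x - 3·cosh(x)/2 + cosh(2·x) + 14 = 25·x^6/288 + 29·x^4/48 + 5·x^2/4 - 16·x + 27/2 + O(x^7).
The coefficient of x^6 is 25/288.

Final answer: 25/288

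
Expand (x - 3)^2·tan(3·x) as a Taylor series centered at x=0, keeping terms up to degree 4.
-54·x^4 + 84·x^3 - 18·x^2 + 27·x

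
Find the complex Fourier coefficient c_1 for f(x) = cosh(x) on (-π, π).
Compute the real Fourier coefficients first: a_1 = -sinh(π)/π, b_1 = 0.
Then c_1 = (a_1 − i·b_1)/2 = -sinh(π)/(2·π).

Final answer: -sinh(π)/(2·π)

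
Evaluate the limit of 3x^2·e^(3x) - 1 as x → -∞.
The product is a 0·∞ indeterminate form at x → -∞.
Rewrite the product as 3x^2 / e^(-3x) (an ∞/∞ form) and apply L'Hôpital, or use the standard hierarchy e^(3|x|) ≫ |x^2| as x → -∞.
The indeterminate product → 0, so the limit = -1.

Final answer: -1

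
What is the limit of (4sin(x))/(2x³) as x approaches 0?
Both numerator and denominator → 0 as x → 0; this is a 0/0 indeterminate form.
Expand each to leading order near x = 0: numerator ~ 4·x, denominator ~ 2·x^3.
The limit of the ratio is ∞.

Final answer: ∞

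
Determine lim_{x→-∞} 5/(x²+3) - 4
Evaluate the dominant behaviour as x → -∞; each term tends to a finite value or vanishes.
Limit = -4.

Final answer: -4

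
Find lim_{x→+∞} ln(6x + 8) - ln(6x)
This is an ∞ − ∞ indeterminate form.
Combine the logarithms: ln(6x+8) − ln(6x) = ln((6x+8)/(6x)) = ln(1 + 8/(6x)) → ln(1) = 0.
Limit = 0.

Final answer: 0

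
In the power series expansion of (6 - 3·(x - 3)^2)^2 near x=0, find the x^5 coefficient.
Expand to order 5: (6 - 3·(x - 3)^2)^2 = 9·x^4 - 108·x^3 + 450·x^2 - 756·x + 441 + O(x^6).
The coefficient of x^5 is 0.

Final answer: 0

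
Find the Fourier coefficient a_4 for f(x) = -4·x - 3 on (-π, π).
a_4 = (1/π) ∫_{-π}^{π} f(x)·cos(4x) dx.
Evaluate the integral (use parity and integration by parts as needed): a_4 = 0.

Final answer: 0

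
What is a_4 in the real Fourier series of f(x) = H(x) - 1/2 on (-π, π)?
a_4 = (1/π) ∫_{-π}^{π} f(x)·cos(4x) dx.
Evaluate the integral (use parity and integration by parts as needed): a_4 = 0.

Final answer: 0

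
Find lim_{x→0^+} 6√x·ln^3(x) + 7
The product is a 0·∞ indeterminate form at x → 0⁺.
Rewrite the product as 6·ln^3(x) / x^(-1/2) and apply L'Hôpital, or use the standard hierarchy x^(-1/2) ≫ |ln x|^3 as x → 0⁺.
The indeterminate product → 0, so the limit = 7.

Final answer: 7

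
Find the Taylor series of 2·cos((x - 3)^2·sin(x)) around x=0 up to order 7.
57437·x^7/10 - 5053·x^6/40 - 1482·x^5 + 2079·x^4/4 + 108·x^3 - 81·x^2 + 2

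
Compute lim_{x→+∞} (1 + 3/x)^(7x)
As x → +∞: write (1 + 3/x)^(7x) = ((1 + 3/x)^x)^7 → (e^3)^7 = e^21.
Limit = e^(21).

Final answer: e^(21)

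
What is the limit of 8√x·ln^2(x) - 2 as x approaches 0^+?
The product is a 0·∞ indeterminate form at x → 0⁺.
Rewrite the product as 8·ln^2(x) / x^(-1/2) and apply L'Hôpital, or use the standard hierarchy x^(-1/2) ≫ |ln x|^2 as x → 0⁺.
The indeterminate product → 0, so the limit = -2.

Final answer: -2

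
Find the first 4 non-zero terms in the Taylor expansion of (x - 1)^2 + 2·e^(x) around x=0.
x^4/12 + x^3/3 + 2·x^2 + 3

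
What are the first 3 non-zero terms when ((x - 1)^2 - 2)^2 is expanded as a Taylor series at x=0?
2·x^2 + 4·x + 1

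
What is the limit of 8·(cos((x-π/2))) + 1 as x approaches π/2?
Direct substitution at x = π/2 gives 9.

Final answer: 9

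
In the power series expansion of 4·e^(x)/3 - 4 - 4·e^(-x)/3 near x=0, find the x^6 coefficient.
Expand to order 6: 4·e^(x)/3 - 4 - 4·e^(-x)/3 = x^5/45 + 4·x^3/9 + 8·x/3 - 4 + O(x^7).
The coefficient of x^6 is 0.

Final answer: 0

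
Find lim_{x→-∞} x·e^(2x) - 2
The product is a 0·∞ indeterminate form at x → -∞.
Rewrite the product as x / e^(-2x) (an ∞/∞ form) and apply L'Hôpital, or use the standard hierarchy e^(2|x|) ≫ |x| as x → -∞.
The indeterminate product → 0, so the limit = -2.

Final answer: -2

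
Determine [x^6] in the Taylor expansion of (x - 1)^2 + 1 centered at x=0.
Expand to order 6: (x - 1)^2 + 1 = x^2 - 2·x + 2 + O(x^7).
The coefficient of x^6 is 0.

Final answer: 0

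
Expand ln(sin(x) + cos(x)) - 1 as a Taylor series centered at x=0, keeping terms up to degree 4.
-2·x^4/3 + 2·x^3/3 - x^2 + x - 1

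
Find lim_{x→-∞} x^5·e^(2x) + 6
The product is a 0·∞ indeterminate form at x → -∞.
Rewrite the product as x^5 / e^(-2x) (an ∞/∞ form) and apply L'Hôpital, or use the standard hierarchy e^(2|x|) ≫ |x^5| as x → -∞.
The indeterminate product → 0, so the limit = 6.

Final answer: 6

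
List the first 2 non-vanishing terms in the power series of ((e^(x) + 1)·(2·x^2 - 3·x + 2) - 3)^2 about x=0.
1 - 8·x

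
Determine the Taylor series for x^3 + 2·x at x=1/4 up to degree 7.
33/64 + 35·(x - 1/4)/16 + 3·(x - 1/4)^2/4 + (x - 1/4)^3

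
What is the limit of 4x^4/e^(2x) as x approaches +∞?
This is an ∞/∞ indeterminate form as x → +∞.
The exponential denominator e^(2x) dominates the polynomial numerator (e^x ≫ x^4 as x → ∞), so the quotient → 0.
Limit = 0.

Final answer: 0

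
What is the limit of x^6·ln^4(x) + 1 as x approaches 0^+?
The product is a 0·∞ indeterminate form at x → 0⁺.
Rewrite the product as ln^4(x) / x^(-6) and apply L'Hôpital, or use the standard hierarchy x^(-6) ≫ |ln x|^4 as x → 0⁺.
The indeterminate product → 0, so the limit = 1.

Final answer: 1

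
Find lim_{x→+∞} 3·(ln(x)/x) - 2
Evaluate the dominant behaviour as x → +∞; each term tends to a finite value or vanishes.
Limit = -2.

Final answer: -2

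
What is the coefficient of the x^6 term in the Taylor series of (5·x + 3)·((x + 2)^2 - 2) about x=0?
Expand to order 6: (5·x + 3)·((x + 2)^2 - 2) = 5·x^3 + 23·x^2 + 22·x + 6 + O(x^7).
The coefficient of x^6 is 0.

Final answer: 0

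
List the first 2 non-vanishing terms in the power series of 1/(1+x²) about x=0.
1 - x^2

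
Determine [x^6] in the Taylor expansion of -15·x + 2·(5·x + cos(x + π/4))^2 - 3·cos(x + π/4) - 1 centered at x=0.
Expand to order 6: -15·x + 2·(5·x + cos(x + π/4))^2 - 3·cos(x + π/4) - 1 = -13·√(2)·x^6/160 + x^5·(-4/15 + 103·√(2)/240) + 77·√(2)·x^4/48 + x^3·(4/3 - 21·√(2)/4) + x^2·(-1 + 3·√(2)/4 + (-1 + 5·√(2))^2) + x·(-17 + 23·√(2)/2) - 3·√(2)/2 + O(x^7).
The coefficient of x^6 is -13·√(2)/160.

Final answer: -13·√(2)/160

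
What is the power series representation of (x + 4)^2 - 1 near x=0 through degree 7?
x^2 + 8·x + 15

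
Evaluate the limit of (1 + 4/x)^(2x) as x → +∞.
As x → +∞: write (1 + 4/x)^(2x) = ((1 + 4/x)^x)^2 → (e^4)^2 = e^8.
Limit = e^(8).

Final answer: e^(8)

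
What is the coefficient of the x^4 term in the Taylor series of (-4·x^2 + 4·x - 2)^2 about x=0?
Expand to order 4: (-4·x^2 + 4·x - 2)^2 = 16·x^4 - 32·x^3 + 32·x^2 - 16·x + 4 + O(x^5).
The coefficient of x^4 is 16.

Final answer: 16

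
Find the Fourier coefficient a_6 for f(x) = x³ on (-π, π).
a_6 = (1/π) ∫_{-π}^{π} f(x)·cos(6x) dx.
Evaluate the integral (use parity and integration by parts as needed): a_6 = 0.

Final answer: 0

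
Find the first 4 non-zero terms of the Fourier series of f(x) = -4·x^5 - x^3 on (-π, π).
(-948 - 8·π^4 + 158·π^2)·sin(x) + (-19·π^2 + 57/2 + 4·π^4)·sin(2·x) + (-8·π^4/3 - 284/81 + 142·π^2/27)·sin(3·x) + (-2·π^2 + 3/4 + 2·π^4)·sin(4·x)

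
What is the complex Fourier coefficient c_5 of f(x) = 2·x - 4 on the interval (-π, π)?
Compute the real Fourier coefficients first: a_5 = 0, b_5 = 4/5.
Then c_5 = (a_5 − i·b_5)/2 = -2·i/5.

Final answer: -2·i/5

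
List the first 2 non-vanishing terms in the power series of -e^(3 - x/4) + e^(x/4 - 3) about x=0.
x·(e^(-3)/4 + e^(3)/4) - e^(3) + e^(-3)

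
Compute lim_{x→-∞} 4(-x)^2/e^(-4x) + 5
The quotient is an ∞/∞ indeterminate form as x → -∞.
Compare growth rates of the dominant terms (exponentials ≫ polynomials ≫ logarithms), or apply L'Hôpital's rule; the quotient → 0.
Adding the constant: 0 + 5 = 5. Limit = 5.

Final answer: 5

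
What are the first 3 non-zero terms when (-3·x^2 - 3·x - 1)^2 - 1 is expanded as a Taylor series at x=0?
18·x^3 + 15·x^2 + 6·x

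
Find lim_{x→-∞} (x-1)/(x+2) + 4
Evaluate the dominant behaviour as x → -∞; each term tends to a finite value or vanishes.
Limit = 5.

Final answer: 5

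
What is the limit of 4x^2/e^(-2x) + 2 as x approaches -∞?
The quotient is an ∞/∞ indeterminate form as x → -∞.
Compare growth rates of the dominant terms (exponentials ≫ polynomials ≫ logarithms), or apply L'Hôpital's rule; the quotient → 0.
Adding the constant: 0 + 2 = 2. Limit = 2.

Final answer: 2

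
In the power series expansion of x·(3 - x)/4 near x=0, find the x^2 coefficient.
Expand to order 2: x·(3 - x)/4 = -x^2/4 + 3·x/4 + O(x^3).
The coefficient of x^2 is -1/4.

Final answer: -1/4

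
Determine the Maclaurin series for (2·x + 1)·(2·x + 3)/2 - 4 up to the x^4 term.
2·x^2 + 4·x - 5/2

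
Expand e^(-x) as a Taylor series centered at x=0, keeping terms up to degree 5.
-x^5/120 + x^4/24 - x^3/6 + x^2/2 - x + 1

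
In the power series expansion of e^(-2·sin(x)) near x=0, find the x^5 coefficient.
Expand to order 5: e^(-2·sin(x)) = 23·x^5/60 - x^3 + 2·x^2 - 2·x + 1 + O(x^6).
The coefficient of x^5 is 23/60.

Final answer: 23/60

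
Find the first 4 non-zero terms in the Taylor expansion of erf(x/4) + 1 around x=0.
x^5/(5120·√(π)) - x^3/(96·√(π)) + x/(2·√(π)) + 1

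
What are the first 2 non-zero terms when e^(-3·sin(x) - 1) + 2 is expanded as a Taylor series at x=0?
-3·x·e^(-1) + e^(-1) + 2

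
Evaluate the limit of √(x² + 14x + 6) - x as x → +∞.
This is an ∞ − ∞ indeterminate form.
Multiply and divide by the conjugate √(x²+14x + 6) + x; the x² terms cancel, leaving (14x + 6)/(√(x²+14x + 6)+x) → 14/2 = 7.
Limit = 7.

Final answer: 7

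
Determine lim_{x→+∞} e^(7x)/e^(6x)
This is an ∞/∞ indeterminate form as x → +∞.
Rewrite e^(7x)/e^(6x) = e^((7−6)x) = e^(x); the exponent coefficient is 1 > 0 so e^(x) → ∞.
Limit = ∞.

Final answer: ∞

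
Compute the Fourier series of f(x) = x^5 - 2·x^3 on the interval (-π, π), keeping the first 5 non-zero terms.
(-44·π^2 + 2·π^4 + 264)·sin(x) + (-π^4 - 21/2 + 7·π^2)·sin(2·x) + (-76·π^2/27 + 152/81 + 2·π^4/3)·sin(3·x) + (-π^4/2 - 39/64 + 13·π^2/8)·sin(4·x) + (-28·π^2/25 + 168/625 + 2·π^4/5)·sin(5·x)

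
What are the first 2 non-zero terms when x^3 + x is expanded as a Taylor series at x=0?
x^3 + x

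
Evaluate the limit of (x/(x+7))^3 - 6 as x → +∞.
As x → +∞: x/(x+7) = 1/(1 + 7/x) → 1, and the 3rd power of a limit-1 base also → 1; with the additive constant, 1 - 6 = -5.
Limit = -5.

Final answer: -5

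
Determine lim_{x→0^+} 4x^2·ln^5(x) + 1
The product is a 0·∞ indeterminate form at x → 0⁺.
Rewrite the product as 4·ln^5(x) / x^(-2) and apply L'Hôpital, or use the standard hierarchy x^(-2) ≫ |ln x|^5 as x → 0⁺.
The indeterminate product → 0, so the limit = 1.

Final answer: 1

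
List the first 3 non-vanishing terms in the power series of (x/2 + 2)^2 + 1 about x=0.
x^2/4 + 2·x + 5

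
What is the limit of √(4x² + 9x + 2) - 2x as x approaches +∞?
As x → +∞: multiply by the conjugate to get (9x+2)/(√(4x²+9x+2)+2x); the denominator ~ 4x, so the limit is 9/4.
Limit = 9/4.

Final answer: 9/4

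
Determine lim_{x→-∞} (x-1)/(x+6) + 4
Evaluate the dominant behaviour as x → -∞; each term tends to a finite value or vanishes.
Limit = 5.

Final answer: 5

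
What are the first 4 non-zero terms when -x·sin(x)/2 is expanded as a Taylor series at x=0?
x^8/10080 - x^6/240 + x^4/12 - x^2/2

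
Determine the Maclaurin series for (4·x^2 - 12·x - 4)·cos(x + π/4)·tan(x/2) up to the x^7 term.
361·√(2)·x^7/20160 + 11·√(2)·x^6/180 - 27·√(2)·x^5/40 + √(2)·x^4/6 + 53·√(2)·x^3/12 - 2·√(2)·x^2 - √(2)·x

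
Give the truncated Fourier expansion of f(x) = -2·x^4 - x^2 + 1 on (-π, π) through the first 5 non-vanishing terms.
(-92 + 16·π^2)·cos(x) + (5 - 4·π^2)·cos(2·x) + (-20/27 + 16·π^2/9)·cos(3·x) + (1/8 - π^2)·cos(4·x) - 2·π^4/5 - π^2/3 + 1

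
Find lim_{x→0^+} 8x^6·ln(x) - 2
The product is a 0·∞ indeterminate form at x → 0⁺.
Rewrite the product as 8·ln(x) / x^(-6) and apply L'Hôpital, or use the standard hierarchy x^(-6) ≫ |ln x| as x → 0⁺.
The indeterminate product → 0, so the limit = -2.

Final answer: -2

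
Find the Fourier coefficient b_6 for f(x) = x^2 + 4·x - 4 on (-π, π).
b_6 = (1/π) ∫_{-π}^{π} f(x)·sin(6x) dx.
Evaluate the integral (use parity and integration by parts as needed): b_6 = -4/3.

Final answer: -4/3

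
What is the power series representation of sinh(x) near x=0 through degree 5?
x^5/120 + x^3/6 + x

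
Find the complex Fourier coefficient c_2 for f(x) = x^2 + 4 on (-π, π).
Compute the real Fourier coefficients first: a_2 = 1, b_2 = 0.
Then c_2 = (a_2 − i·b_2)/2 = 1/2.

Final answer: 1/2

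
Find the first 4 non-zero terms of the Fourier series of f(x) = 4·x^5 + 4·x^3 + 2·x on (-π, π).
(-152·π^2 + 8·π^4 + 916)·sin(x) + (-4·π^4 - 26 + 16·π^2)·sin(2·x) + (-88·π^2/27 + 284/81 + 8·π^4/3)·sin(3·x) + (-2·π^4 - 19/16 + π^2/2)·sin(4·x)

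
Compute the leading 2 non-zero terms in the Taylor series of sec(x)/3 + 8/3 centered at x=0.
x^2/6 + 3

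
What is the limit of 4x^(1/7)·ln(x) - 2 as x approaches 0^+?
The product is a 0·∞ indeterminate form at x → 0⁺.
Rewrite the product as 4·ln(x) / x^(-1/7) and apply L'Hôpital, or use the standard hierarchy x^(-1/7) ≫ |ln x| as x → 0⁺.
The indeterminate product → 0, so the limit = -2.

Final answer: -2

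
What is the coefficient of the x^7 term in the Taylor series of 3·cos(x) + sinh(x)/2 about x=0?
Expand to order 7: 3·cos(x) + sinh(x)/2 = x^7/10080 - x^6/240 + x^5/240 + x^4/8 + x^3/12 - 3·x^2/2 + x/2 + 3 + O(x^8).
The coefficient of x^7 is 1/10080.

Final answer: 1/10080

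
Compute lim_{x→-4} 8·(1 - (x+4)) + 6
Direct substitution at x = -4 gives 14.

Final answer: 14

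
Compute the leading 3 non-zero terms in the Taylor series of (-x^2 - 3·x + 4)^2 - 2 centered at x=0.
x^2 - 24·x + 14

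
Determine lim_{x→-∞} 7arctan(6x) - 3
Evaluate the dominant behaviour as x → -∞; each term tends to a finite value or vanishes.
Limit = -7·π/2 - 3.

Final answer: -7·π/2 - 3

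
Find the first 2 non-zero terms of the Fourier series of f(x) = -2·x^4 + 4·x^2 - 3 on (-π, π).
(-112 + 16·π^2)·cos(x) - 2·π^4/5 - 3 + 4·π^2/3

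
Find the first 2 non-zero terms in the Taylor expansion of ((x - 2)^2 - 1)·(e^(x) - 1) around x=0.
-5·x^2/2 + 3·x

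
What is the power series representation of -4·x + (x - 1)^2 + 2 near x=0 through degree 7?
x^2 - 6·x + 3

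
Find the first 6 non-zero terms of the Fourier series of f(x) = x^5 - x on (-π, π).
(-40·π^2 + 2·π^4 + 238)·sin(x) + (-π^4 - 13/2 + 5·π^2)·sin(2·x) + (-40·π^2/27 + 26/81 + 2·π^4/3)·sin(3·x) + (-π^4/2 + 17/64 + 5·π^2/8)·sin(4·x) + (-8·π^2/25 - 202/625 + 2·π^4/5)·sin(5·x) + (-π^4/3 + 49/162 + 5·π^2/27)·sin(6·x)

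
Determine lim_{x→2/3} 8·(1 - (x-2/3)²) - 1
Direct substitution at x = 2/3 gives 7.

Final answer: 7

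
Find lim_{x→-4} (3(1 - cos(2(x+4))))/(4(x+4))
Both numerator and denominator → 0 as x → -4; this is a 0/0 indeterminate form.
Expand each to leading order near x = -4: numerator ~ 6·(x + 4)^2, denominator ~ 4·(x + 4).
The limit of the ratio is 0.

Final answer: 0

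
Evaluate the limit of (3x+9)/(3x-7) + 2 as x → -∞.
Evaluate the dominant behaviour as x → -∞; each term tends to a finite value or vanishes.
Limit = 3.

Final answer: 3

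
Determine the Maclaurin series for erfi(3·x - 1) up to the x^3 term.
54·e·x^3/√(π) - 18·e·x^2/√(π) + 6·e·x/√(π) - erfi(1)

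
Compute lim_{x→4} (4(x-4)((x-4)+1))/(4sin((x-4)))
Both numerator and denominator → 0 as x → 4; this is a 0/0 indeterminate form.
Expand each to leading order near x = 4: numerator ~ 4·(x - 4), denominator ~ 4·(x - 4).
The limit of the ratio is 1.

Final answer: 1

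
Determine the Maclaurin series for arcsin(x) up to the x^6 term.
3·x^5/40 + x^3/6 + x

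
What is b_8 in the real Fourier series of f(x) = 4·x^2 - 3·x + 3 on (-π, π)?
b_8 = (1/π) ∫_{-π}^{π} f(x)·sin(8x) dx.
Evaluate the integral (use parity and integration by parts as needed): b_8 = 3/4.

Final answer: 3/4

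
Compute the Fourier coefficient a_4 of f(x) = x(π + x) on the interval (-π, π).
a_4 = (1/π) ∫_{-π}^{π} f(x)·cos(4x) dx.
Evaluate the integral (use parity and integration by parts as needed): a_4 = 1/4.

Final answer: 1/4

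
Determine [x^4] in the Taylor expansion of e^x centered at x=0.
Expand to order 4: e^x = x^4/24 + x^3/6 + x^2/2 + x + 1 + O(x^5).
The coefficient of x^4 is 1/24.

Final answer: 1/24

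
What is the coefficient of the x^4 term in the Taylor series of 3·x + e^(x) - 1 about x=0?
Expand to order 4: 3·x + e^(x) - 1 = x^4/24 + x^3/6 + x^2/2 + 4·x + O(x^5).
The coefficient of x^4 is 1/24.

Final answer: 1/24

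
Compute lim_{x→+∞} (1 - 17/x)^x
As x → +∞: this is the defining limit (1 - 17/x)^x → e^(-17).
Limit = e^(-17).

Final answer: e^(-17)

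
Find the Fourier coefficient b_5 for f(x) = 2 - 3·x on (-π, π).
b_5 = (1/π) ∫_{-π}^{π} f(x)·sin(5x) dx.
Evaluate the integral (use parity and integration by parts as needed): b_5 = -6/5.

Final answer: -6/5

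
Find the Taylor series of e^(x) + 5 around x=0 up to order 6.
x^6/720 + x^5/120 + x^4/24 + x^3/6 + x^2/2 + x + 6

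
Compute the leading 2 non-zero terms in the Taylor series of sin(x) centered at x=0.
-x^3/6 + x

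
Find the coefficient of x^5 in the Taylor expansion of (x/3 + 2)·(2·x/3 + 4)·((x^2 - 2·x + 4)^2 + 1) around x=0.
Expand to order 5: (x/3 + 2)·(2·x/3 + 4)·((x^2 - 2·x + 4)^2 + 1) = 16·x^5/9 - 32·x^3/9 + 514·x^2/9 - 248·x/3 + 136 + O(x^6).
The coefficient of x^5 is 16/9.

Final answer: 16/9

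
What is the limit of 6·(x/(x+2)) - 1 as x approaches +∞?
Evaluate the dominant behaviour as x → +∞; each term tends to a finite value or vanishes.
Limit = 5.

Final answer: 5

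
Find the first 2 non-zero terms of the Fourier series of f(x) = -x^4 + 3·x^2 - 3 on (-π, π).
(-60 + 8·π^2)·cos(x) - π^4/5 - 3 + π^2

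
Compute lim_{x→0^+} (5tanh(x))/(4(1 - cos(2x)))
Both numerator and denominator → 0 as x → 0^+; this is a 0/0 indeterminate form.
Expand each to leading order near x = 0: numerator ~ 5·x, denominator ~ 8·x^2.
The limit of the ratio is ∞.

Final answer: ∞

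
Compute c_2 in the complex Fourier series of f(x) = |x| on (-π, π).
Compute the real Fourier coefficients first: a_2 = 0, b_2 = 0.
Then c_2 = (a_2 − i·b_2)/2 = 0.

Final answer: 0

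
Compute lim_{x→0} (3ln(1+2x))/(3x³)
Both numerator and denominator → 0 as x → 0; this is a 0/0 indeterminate form.
Expand each to leading order near x = 0: numerator ~ 6·x, denominator ~ 3·x^3.
The limit of the ratio is ∞.

Final answer: ∞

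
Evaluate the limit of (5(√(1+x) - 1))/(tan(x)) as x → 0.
Both numerator and denominator → 0 as x → 0; this is a 0/0 indeterminate form.
Expand each to leading order near x = 0: numerator ~ 5·x/2, denominator ~ x.
The limit of the ratio is 5/2.

Final answer: 5/2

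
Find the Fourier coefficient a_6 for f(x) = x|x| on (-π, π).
a_6 = (1/π) ∫_{-π}^{π} f(x)·cos(6x) dx.
Evaluate the integral (use parity and integration by parts as needed): a_6 = 0.

Final answer: 0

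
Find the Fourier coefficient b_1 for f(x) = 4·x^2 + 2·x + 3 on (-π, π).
b_1 = (1/π) ∫_{-π}^{π} f(x)·sin(1x) dx.
Evaluate the integral (use parity and integration by parts as needed): b_1 = 4.

Final answer: 4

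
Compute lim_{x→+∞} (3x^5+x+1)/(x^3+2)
This is an ∞/∞ indeterminate form as x → +∞.
Divide numerator and denominator by x^5 and let the lower-order terms vanish; the numerator's degree 5 exceeds the denominator's degree 3, so the quotient diverges.
Limit = ∞.

Final answer: ∞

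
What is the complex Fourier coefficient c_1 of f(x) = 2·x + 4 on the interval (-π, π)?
Compute the real Fourier coefficients first: a_1 = 0, b_1 = 4.
Then c_1 = (a_1 − i·b_1)/2 = -2·i.

Final answer: -2·i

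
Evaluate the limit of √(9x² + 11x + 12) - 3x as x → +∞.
As x → +∞: multiply by the conjugate to get (11x+12)/(√(9x²+11x+12)+3x); the denominator ~ 6x, so the limit is 11/6.
Limit = 11/6.

Final answer: 11/6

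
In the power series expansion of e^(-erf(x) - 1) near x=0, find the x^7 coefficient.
-38·e^(-1)/(45·π^(3/2)) - 8·e^(-1)/(315·π^(7/2)) + 4·e^(-1)/(9·π^(5/2)) + e^(-1)/(21·√(π))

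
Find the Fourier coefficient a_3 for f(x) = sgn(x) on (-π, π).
a_3 = (1/π) ∫_{-π}^{π} f(x)·cos(3x) dx.
Evaluate the integral (use parity and integration by parts as needed): a_3 = 0.

Final answer: 0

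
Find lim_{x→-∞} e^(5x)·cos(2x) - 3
Evaluate the dominant behaviour as x → -∞; each term tends to a finite value or vanishes.
Limit = -3.

Final answer: -3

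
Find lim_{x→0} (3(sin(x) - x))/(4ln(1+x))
Both numerator and denominator → 0 as x → 0; this is a 0/0 indeterminate form.
Expand each to leading order near x = 0: numerator ~ -x^3/2, denominator ~ 4·x.
The limit of the ratio is 0.

Final answer: 0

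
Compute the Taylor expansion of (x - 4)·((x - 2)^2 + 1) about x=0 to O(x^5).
x^3 - 8·x^2 + 21·x - 20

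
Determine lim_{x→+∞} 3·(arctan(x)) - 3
Evaluate the dominant behaviour as x → +∞; each term tends to a finite value or vanishes.
Limit = -3 + 3·π/2.

Final answer: -3 + 3·π/2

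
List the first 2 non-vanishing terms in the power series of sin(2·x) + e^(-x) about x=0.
x + 1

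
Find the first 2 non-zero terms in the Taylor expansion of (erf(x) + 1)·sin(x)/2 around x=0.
x^2/√(π) + x/2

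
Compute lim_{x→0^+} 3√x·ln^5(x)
This is a 0·∞ indeterminate form at x → 0⁺.
Rewrite the product as 3·ln^5(x) / x^(-1/2) and apply L'Hôpital, or use the standard hierarchy x^(-1/2) ≫ |ln x|^5 as x → 0⁺.
The indeterminate product → 0, so the limit = 0.

Final answer: 0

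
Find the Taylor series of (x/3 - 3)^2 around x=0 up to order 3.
x^2/9 - 2·x + 9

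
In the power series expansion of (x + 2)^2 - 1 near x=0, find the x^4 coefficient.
Expand to order 4: (x + 2)^2 - 1 = x^2 + 4·x + 3 + O(x^5).
The coefficient of x^4 is 0.

Final answer: 0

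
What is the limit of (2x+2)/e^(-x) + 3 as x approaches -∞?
The quotient is an ∞/∞ indeterminate form as x → -∞.
Compare growth rates of the dominant terms (exponentials ≫ polynomials ≫ logarithms), or apply L'Hôpital's rule; the quotient → 0.
Adding the constant: 0 + 3 = 3. Limit = 3.

Final answer: 3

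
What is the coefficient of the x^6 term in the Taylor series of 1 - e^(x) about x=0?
Expand to order 6: 1 - e^(x) = -x^6/720 - x^5/120 - x^4/24 - x^3/6 - x^2/2 - x + O(x^7).
The coefficient of x^6 is -1/720.

Final answer: -1/720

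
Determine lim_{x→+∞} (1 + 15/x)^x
As x → +∞: this is the defining limit (1 + 15/x)^x → e^15.
Limit = e^(15).

Final answer: e^(15)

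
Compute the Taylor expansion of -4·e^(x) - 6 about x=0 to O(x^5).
-x^4/6 - 2·x^3/3 - 2·x^2 - 4·x - 10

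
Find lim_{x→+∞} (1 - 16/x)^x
As x → +∞: this is the defining limit (1 - 16/x)^x → e^(-16).
Limit = e^(-16).

Final answer: e^(-16)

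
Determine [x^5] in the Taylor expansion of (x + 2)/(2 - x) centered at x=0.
Expand to order 5: (x + 2)/(2 - x) = x^5/16 + x^4/8 + x^3/4 + x^2/2 + x + 1 + O(x^6).
The coefficient of x^5 is 1/16.

Final answer: 1/16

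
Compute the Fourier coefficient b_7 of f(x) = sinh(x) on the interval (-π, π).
b_7 = (1/π) ∫_{-π}^{π} f(x)·sin(7x) dx.
Evaluate the integral (use parity and integration by parts as needed): b_7 = 7·sinh(π)/(25·π).

Final answer: 7·sinh(π)/(25·π)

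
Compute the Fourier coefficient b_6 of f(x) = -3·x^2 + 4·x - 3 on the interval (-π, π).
b_6 = (1/π) ∫_{-π}^{π} f(x)·sin(6x) dx.
Evaluate the integral (use parity and integration by parts as needed): b_6 = -4/3.

Final answer: -4/3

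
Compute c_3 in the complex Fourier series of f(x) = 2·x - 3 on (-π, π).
Compute the real Fourier coefficients first: a_3 = 0, b_3 = 4/3.
Then c_3 = (a_3 − i·b_3)/2 = -2·i/3.

Final answer: -2·i/3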